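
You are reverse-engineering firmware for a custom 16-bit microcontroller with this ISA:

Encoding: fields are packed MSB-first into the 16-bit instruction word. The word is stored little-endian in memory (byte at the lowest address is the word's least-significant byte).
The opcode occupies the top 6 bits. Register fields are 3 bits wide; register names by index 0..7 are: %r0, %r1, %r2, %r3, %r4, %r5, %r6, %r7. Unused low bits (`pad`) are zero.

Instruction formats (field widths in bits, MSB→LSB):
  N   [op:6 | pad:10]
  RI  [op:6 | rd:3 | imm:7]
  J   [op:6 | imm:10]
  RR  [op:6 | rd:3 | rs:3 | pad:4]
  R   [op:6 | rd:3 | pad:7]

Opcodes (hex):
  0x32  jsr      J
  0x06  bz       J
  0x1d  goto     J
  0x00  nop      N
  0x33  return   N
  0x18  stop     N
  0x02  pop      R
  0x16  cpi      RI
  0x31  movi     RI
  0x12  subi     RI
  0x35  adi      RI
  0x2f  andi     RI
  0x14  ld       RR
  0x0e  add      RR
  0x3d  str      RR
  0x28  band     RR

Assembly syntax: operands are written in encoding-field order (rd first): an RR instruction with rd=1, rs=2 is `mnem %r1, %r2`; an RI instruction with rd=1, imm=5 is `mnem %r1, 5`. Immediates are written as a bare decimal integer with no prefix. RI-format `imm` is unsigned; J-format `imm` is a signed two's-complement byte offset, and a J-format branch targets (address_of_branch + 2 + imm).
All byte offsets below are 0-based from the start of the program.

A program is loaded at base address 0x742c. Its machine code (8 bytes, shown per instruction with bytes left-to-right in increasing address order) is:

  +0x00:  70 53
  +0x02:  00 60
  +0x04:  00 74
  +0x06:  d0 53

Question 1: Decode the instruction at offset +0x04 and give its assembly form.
off 0x04: read 00 74 as little → 0x7400
  opcode bits[15:10]=0x1d: goto/J
  imm: (w>>0)&0x3ff=0x0 → 0

goto 0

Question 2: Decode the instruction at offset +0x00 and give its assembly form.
@+00  little-endian(70 53) = 0x5370
  opcode bits[15:10]=0x14: ld/RR
  rd: (w>>7)&0x7=0x6 → %r6
  rs: (w>>4)&0x7=0x7 → %r7

ld %r6, %r7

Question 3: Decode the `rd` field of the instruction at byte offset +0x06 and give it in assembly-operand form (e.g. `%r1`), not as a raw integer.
off 0x06: read d0 53 as little → 0x53d0
  top 6b → 0x14 → ld [RR]
  rd@[9:7]=0x7 ⇒ %r7
  rs@[6:4]=0x5 ⇒ %r5

%r7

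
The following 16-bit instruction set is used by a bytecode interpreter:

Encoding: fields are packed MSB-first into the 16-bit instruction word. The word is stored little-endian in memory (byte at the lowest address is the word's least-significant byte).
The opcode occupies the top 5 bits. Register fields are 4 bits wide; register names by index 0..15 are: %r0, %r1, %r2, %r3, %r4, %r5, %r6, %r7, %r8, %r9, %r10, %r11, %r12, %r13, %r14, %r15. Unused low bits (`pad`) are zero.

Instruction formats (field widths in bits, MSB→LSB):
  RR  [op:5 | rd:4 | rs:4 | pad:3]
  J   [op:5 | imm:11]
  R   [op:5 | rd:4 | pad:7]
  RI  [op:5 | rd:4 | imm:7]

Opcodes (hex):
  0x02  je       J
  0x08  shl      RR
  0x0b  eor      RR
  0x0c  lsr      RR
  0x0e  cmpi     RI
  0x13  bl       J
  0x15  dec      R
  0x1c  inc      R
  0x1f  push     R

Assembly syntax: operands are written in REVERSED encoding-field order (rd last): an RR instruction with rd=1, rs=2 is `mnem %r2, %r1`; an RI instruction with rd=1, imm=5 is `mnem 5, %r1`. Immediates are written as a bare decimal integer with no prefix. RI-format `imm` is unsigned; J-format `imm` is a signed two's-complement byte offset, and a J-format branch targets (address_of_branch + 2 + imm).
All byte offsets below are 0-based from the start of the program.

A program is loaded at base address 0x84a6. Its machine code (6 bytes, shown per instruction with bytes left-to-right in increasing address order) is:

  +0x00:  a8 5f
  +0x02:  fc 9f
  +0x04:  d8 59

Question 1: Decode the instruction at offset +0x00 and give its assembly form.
@+00  little-endian(a8 5f) = 0x5fa8
  opcode bits[15:11]=0xb: eor/RR
  rd: (w>>7)&0xf=0xf → %r15
  rs: (w>>3)&0xf=0x5 → %r5

eor %r5, %r15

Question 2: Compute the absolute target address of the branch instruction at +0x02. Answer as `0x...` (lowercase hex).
+0x02: fc 9f ⇒ word 0x9ffc (little)
  op=0x9ffc>>11=0x13 ⇒ bl (J)
  imm: (w>>0)&0x7ff=0x7fc (s11→-4) → -4
  target = base 0x84a6 + off 0x02 + 2 + imm -4 = 0x84a6

0x84a6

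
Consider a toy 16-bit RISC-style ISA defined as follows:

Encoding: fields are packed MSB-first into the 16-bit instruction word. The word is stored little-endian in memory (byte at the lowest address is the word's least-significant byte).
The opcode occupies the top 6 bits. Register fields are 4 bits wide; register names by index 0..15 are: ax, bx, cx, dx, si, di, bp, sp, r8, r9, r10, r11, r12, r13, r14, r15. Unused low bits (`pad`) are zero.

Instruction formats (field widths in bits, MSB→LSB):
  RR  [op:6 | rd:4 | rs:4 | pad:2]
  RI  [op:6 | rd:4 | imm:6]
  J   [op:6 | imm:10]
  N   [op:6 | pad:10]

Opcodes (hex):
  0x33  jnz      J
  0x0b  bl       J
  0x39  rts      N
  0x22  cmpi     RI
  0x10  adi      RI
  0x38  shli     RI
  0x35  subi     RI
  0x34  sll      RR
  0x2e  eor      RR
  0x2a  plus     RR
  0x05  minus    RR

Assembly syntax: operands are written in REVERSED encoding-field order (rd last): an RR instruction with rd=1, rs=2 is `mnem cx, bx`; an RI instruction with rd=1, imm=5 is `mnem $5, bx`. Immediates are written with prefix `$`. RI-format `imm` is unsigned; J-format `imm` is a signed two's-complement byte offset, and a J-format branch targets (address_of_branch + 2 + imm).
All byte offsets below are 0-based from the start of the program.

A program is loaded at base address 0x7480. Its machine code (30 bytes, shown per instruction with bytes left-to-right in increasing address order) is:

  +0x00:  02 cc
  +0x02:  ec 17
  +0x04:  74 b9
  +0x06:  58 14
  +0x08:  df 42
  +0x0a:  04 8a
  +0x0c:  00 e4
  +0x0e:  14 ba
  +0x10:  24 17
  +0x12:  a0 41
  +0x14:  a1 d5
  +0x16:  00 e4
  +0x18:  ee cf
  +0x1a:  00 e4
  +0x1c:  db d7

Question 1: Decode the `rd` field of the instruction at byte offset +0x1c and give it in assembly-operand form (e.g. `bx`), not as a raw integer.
r15

[1c] db d7 → 0xd7db
  opcode bits[15:10]=0x35: subi/RI
  rd: (w>>6)&0xf=0xf → r15
  imm: (w>>0)&0x3f=0x1b → $27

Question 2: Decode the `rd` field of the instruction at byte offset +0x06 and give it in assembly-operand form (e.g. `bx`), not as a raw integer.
bx

@+06  little-endian(58 14) = 0x1458
  top 6b → 0x5 → minus [RR]
  [9:6] rd=1 = bx
  [5:2] rs=6 = bp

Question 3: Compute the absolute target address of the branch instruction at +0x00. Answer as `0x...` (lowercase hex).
@+00  little-endian(02 cc) = 0xcc02
  top 6b → 0x33 → jnz [J]
  [9:0] imm=2 = $2
  target = base 0x7480 + off 0x00 + 2 + imm 2 = 0x7484

0x7484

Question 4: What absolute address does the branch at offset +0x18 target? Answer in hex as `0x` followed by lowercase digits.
+0x18: ee cf ⇒ word 0xcfee (little)
  opcode bits[15:10]=0x33: jnz/J
  [9:0] imm=1006 (s10→-18) = $-18
  target = base 0x7480 + off 0x18 + 2 + imm -18 = 0x7488

0x7488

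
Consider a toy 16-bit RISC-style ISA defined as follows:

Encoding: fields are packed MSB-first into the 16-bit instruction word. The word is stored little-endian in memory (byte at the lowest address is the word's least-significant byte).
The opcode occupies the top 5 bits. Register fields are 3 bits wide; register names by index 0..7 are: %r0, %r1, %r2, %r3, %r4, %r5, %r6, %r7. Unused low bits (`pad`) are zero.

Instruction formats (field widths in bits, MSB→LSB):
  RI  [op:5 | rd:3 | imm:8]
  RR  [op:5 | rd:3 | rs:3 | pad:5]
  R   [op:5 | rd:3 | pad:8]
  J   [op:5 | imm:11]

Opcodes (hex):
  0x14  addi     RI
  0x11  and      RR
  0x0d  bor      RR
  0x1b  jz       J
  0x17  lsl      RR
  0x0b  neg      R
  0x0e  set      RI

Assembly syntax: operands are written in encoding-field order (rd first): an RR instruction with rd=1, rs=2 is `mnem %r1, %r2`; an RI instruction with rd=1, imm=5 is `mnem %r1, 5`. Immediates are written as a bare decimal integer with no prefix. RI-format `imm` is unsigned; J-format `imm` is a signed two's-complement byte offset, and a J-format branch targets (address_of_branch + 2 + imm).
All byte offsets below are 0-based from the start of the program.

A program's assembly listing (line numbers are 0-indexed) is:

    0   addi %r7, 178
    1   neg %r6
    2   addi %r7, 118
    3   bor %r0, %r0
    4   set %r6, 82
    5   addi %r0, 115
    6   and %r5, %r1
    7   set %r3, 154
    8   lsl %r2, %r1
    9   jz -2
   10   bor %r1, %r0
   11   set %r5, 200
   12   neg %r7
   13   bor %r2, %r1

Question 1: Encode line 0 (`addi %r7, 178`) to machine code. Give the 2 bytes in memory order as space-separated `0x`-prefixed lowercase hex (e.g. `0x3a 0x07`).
0xb2 0xa7

line 0 (addi): pack op=0x14:5|rd=7:3|imm=178:8 = 0xa7b2; little→ b2 a7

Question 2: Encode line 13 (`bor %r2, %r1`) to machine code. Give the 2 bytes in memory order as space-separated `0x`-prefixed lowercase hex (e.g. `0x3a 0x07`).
0x20 0x6a

13. bor fields op=0xd:5|rd=2:3|rs=1:3|pad=0:5 → word 6a20h → 20 6a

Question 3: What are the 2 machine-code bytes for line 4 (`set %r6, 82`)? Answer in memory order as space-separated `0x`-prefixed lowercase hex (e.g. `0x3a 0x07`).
0x52 0x76

L4: set op=0xe:5|rd=6:3|imm=82:8 ⇒ 0x7652 ⇒ little 52 76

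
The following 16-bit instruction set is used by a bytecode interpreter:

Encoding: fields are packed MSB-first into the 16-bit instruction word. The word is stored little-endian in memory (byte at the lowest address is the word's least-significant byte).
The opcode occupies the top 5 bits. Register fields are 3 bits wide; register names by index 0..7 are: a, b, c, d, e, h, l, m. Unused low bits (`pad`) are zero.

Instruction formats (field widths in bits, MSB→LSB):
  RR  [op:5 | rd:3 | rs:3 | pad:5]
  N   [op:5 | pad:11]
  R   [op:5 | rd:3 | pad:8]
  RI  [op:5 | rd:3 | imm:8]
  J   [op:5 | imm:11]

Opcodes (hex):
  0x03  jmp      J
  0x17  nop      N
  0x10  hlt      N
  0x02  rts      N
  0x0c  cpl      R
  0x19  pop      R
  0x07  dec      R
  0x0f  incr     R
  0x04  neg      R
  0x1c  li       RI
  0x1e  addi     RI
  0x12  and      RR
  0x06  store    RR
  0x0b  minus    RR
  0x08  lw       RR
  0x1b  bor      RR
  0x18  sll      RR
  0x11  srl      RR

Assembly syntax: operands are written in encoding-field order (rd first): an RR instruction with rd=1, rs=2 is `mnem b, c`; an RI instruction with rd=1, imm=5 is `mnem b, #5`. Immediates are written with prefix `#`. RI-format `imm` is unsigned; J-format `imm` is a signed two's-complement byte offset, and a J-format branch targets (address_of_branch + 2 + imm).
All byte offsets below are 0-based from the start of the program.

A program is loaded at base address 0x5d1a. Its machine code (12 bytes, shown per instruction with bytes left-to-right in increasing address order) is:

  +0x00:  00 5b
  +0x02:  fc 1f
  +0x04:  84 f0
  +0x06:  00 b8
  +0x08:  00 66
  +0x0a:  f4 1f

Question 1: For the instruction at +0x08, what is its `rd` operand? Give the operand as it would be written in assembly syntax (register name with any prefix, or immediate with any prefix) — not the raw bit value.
l

off 0x08: read 00 66 as little → 0x6600
  opcode bits[15:11]=0xc: cpl/R
  rd: (w>>8)&0x7=0x6 → l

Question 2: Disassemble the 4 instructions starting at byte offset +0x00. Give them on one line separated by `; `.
+0x00: 00 5b ⇒ word 0x5b00 (little)
  op=0x5b00>>11=0xb ⇒ minus (RR)
  [10:8] rd=3 = d
  [7:5] rs=0 = a
+0x02: fc 1f ⇒ word 0x1ffc (little)
  op=0x1ffc>>11=0x3 ⇒ jmp (J)
  [10:0] imm=2044 (s11→-4) = #-4
+0x04: 84 f0 ⇒ word 0xf084 (little)
  op=0xf084>>11=0x1e ⇒ addi (RI)
  [10:8] rd=0 = a
  [7:0] imm=132 = #132
+0x06: 00 b8 ⇒ word 0xb800 (little)
  op=0xb800>>11=0x17 ⇒ nop (N)

minus d, a; jmp #-4; addi a, #132; nop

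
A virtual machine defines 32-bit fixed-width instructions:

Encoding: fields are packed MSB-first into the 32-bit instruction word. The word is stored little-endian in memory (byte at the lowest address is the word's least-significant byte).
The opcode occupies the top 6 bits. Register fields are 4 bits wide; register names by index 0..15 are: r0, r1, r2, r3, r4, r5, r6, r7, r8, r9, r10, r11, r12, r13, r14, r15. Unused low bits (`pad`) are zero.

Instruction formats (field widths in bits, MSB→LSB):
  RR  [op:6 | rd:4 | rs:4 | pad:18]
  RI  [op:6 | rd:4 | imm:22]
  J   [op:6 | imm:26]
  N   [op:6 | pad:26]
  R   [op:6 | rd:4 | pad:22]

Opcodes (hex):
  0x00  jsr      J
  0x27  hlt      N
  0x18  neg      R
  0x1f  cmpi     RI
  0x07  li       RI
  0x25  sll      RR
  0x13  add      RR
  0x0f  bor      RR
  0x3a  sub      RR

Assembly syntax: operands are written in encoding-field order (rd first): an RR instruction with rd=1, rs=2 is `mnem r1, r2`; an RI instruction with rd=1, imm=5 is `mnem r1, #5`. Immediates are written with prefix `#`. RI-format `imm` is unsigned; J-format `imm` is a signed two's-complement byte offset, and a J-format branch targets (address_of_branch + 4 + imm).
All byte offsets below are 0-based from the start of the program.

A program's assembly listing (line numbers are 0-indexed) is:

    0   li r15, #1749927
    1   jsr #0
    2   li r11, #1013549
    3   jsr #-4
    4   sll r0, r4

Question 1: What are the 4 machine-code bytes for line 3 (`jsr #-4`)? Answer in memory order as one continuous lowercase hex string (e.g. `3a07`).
fcffff03

L3: jsr op=0x0:6|imm=-4:26 ⇒ 0x03fffffc ⇒ little fc ff ff 03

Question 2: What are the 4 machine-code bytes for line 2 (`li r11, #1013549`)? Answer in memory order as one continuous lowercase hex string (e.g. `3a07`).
2. li fields op=0x7:6|rd=11:4|imm=1013549:22 → word 1ecf772dh → 2d 77 cf 1e

2d77cf1e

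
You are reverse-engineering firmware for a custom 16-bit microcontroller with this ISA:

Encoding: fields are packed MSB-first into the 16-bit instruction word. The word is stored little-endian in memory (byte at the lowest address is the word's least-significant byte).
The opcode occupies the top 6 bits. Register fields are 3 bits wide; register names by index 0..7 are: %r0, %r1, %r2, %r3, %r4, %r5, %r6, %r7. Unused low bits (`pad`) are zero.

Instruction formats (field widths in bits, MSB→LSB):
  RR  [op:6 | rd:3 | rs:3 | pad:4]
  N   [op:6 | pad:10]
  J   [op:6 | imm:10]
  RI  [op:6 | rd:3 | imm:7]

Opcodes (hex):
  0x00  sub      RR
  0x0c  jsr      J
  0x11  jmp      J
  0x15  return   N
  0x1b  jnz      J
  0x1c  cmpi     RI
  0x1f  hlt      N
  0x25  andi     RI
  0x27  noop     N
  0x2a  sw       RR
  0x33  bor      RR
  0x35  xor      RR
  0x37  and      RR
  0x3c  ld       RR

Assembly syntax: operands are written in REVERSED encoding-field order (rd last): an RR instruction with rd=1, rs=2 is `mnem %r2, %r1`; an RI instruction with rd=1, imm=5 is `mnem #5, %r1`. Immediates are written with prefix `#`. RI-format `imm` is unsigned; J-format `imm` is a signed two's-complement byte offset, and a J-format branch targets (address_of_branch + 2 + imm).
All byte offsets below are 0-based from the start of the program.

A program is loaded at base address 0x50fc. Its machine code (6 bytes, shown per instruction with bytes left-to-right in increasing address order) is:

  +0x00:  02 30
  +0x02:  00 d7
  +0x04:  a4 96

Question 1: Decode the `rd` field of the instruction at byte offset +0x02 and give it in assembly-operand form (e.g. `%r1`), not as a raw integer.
off 0x02: read 00 d7 as little → 0xd700
  op=0xd700>>10=0x35 ⇒ xor (RR)
  rd: (w>>7)&0x7=0x6 → %r6
  rs: (w>>4)&0x7=0x0 → %r0

%r6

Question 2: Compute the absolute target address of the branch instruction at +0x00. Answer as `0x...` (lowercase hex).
[00] 02 30 → 0x3002
  top 6b → 0xc → jsr [J]
  imm: (w>>0)&0x3ff=0x2 → #2
  target = base 0x50fc + off 0x00 + 2 + imm 2 = 0x5100

0x5100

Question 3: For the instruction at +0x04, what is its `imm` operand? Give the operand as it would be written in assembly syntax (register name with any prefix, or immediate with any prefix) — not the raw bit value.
#36

[04] a4 96 → 0x96a4
  top 6b → 0x25 → andi [RI]
  rd@[9:7]=0x5 ⇒ %r5
  imm@[6:0]=0x24 ⇒ #36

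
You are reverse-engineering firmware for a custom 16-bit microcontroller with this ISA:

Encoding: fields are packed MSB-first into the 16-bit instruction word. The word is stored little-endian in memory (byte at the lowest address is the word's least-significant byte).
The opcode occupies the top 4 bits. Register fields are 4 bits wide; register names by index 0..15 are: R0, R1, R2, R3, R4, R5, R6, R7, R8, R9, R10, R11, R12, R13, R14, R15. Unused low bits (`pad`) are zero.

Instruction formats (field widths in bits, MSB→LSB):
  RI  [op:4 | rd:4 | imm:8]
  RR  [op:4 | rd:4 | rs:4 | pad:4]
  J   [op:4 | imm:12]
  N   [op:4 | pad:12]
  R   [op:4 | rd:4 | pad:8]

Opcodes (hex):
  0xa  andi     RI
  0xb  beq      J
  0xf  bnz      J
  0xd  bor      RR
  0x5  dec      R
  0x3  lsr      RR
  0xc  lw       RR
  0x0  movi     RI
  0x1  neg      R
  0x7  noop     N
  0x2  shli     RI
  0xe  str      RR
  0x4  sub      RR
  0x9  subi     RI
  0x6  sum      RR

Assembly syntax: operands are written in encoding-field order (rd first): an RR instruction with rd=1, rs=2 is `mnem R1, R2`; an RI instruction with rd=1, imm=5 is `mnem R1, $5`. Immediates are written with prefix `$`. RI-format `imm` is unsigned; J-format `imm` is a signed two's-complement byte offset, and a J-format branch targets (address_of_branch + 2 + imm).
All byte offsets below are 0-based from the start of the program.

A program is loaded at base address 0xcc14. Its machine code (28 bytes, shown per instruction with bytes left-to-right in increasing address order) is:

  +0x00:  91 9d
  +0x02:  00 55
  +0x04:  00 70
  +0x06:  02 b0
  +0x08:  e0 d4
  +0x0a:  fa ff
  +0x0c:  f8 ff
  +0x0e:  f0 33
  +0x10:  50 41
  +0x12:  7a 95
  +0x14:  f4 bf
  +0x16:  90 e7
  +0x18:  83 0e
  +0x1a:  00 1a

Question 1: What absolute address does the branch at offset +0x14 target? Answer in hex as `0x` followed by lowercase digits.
+0x14: f4 bf ⇒ word 0xbff4 (little)
  top 4b → 0xb → beq [J]
  imm@[11:0]=0xff4 (s12→-12) ⇒ $-12
  target = base 0xcc14 + off 0x14 + 2 + imm -12 = 0xcc1e

0xcc1e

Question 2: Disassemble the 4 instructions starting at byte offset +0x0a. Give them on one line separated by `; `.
[0a] fa ff → 0xfffa
  top 4b → 0xf → bnz [J]
  imm: (w>>0)&0xfff=0xffa (s12→-6) → $-6
[0c] f8 ff → 0xfff8
  top 4b → 0xf → bnz [J]
  imm: (w>>0)&0xfff=0xff8 (s12→-8) → $-8
[0e] f0 33 → 0x33f0
  top 4b → 0x3 → lsr [RR]
  rd: (w>>8)&0xf=0x3 → R3
  rs: (w>>4)&0xf=0xf → R15
[10] 50 41 → 0x4150
  top 4b → 0x4 → sub [RR]
  rd: (w>>8)&0xf=0x1 → R1
  rs: (w>>4)&0xf=0x5 → R5

bnz $-6; bnz $-8; lsr R3, R15; sub R1, R5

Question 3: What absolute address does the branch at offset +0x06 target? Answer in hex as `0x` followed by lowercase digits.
+0x06: 02 b0 ⇒ word 0xb002 (little)
  opcode bits[15:12]=0xb: beq/J
  imm@[11:0]=0x2 ⇒ $2
  target = base 0xcc14 + off 0x06 + 2 + imm 2 = 0xcc1e

0xcc1e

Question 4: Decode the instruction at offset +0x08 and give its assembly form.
bor R4, R14

off 0x08: read e0 d4 as little → 0xd4e0
  top 4b → 0xd → bor [RR]
  rd: (w>>8)&0xf=0x4 → R4
  rs: (w>>4)&0xf=0xe → R14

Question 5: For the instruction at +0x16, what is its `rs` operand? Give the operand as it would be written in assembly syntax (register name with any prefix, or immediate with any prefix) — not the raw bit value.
R9

off 0x16: read 90 e7 as little → 0xe790
  op=0xe790>>12=0xe ⇒ str (RR)
  [11:8] rd=7 = R7
  [7:4] rs=9 = R9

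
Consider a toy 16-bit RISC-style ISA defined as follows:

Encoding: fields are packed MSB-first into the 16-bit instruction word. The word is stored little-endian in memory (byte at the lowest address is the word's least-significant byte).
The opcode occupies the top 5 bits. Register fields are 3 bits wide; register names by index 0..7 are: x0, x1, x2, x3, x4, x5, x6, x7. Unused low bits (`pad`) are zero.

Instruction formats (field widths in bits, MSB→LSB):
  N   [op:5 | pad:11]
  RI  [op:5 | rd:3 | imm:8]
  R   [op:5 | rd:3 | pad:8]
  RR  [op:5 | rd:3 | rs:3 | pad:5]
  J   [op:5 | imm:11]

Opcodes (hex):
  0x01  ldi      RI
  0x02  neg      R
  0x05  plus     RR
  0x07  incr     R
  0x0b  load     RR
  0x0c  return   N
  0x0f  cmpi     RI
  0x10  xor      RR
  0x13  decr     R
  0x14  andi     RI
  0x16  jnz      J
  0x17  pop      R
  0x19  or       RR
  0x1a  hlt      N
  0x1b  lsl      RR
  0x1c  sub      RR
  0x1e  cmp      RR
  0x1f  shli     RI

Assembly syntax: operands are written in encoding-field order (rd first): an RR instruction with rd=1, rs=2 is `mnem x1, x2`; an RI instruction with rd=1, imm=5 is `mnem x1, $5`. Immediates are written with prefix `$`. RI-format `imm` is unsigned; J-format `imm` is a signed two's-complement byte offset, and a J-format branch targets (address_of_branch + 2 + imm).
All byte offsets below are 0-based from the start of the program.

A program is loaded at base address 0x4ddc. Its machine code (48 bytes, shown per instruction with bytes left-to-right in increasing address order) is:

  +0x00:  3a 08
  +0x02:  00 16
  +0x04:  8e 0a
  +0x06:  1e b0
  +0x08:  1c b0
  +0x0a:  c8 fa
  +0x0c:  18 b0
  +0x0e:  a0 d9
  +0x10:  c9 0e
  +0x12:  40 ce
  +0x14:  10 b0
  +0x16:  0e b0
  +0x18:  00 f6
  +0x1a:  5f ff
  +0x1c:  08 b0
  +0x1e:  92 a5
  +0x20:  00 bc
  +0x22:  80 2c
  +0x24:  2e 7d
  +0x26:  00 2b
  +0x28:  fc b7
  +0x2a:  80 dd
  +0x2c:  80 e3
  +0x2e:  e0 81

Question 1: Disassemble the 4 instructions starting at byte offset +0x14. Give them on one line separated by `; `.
jnz $16; jnz $14; cmp x6, x0; shli x7, $95

off 0x14: read 10 b0 as little → 0xb010
  op=0xb010>>11=0x16 ⇒ jnz (J)
  imm: (w>>0)&0x7ff=0x10 → $16
off 0x16: read 0e b0 as little → 0xb00e
  op=0xb00e>>11=0x16 ⇒ jnz (J)
  imm: (w>>0)&0x7ff=0xe → $14
off 0x18: read 00 f6 as little → 0xf600
  op=0xf600>>11=0x1e ⇒ cmp (RR)
  rd: (w>>8)&0x7=0x6 → x6
  rs: (w>>5)&0x7=0x0 → x0
off 0x1a: read 5f ff as little → 0xff5f
  op=0xff5f>>11=0x1f ⇒ shli (RI)
  rd: (w>>8)&0x7=0x7 → x7
  imm: (w>>0)&0xff=0x5f → $95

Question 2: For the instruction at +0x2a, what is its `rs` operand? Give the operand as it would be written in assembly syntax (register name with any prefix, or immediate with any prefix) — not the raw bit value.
+0x2a: 80 dd ⇒ word 0xdd80 (little)
  top 5b → 0x1b → lsl [RR]
  [10:8] rd=5 = x5
  [7:5] rs=4 = x4

x4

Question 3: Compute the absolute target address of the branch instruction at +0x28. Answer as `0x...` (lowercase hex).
@+28  little-endian(fc b7) = 0xb7fc
  top 5b → 0x16 → jnz [J]
  [10:0] imm=2044 (s11→-4) = $-4
  target = base 0x4ddc + off 0x28 + 2 + imm -4 = 0x4e02

0x4e02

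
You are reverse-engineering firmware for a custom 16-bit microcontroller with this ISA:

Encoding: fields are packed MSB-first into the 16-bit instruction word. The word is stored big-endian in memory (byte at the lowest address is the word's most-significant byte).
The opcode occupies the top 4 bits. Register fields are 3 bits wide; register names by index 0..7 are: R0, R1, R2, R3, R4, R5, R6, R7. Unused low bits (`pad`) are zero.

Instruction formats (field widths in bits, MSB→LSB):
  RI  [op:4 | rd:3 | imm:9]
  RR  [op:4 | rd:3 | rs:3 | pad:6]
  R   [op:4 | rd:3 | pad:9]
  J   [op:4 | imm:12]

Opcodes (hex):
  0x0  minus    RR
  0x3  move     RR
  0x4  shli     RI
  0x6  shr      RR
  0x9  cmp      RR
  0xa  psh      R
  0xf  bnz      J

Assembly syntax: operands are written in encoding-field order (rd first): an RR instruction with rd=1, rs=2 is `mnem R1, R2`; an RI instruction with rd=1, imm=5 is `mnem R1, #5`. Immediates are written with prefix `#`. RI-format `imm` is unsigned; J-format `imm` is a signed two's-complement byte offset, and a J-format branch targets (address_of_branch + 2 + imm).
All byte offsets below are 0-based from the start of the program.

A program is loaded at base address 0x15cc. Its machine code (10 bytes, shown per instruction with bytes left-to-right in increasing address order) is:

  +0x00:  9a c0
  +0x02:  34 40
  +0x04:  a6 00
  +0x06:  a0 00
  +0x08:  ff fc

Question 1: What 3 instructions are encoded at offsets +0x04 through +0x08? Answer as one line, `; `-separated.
+0x04: a6 00 ⇒ word 0xa600 (big)
  top 4b → 0xa → psh [R]
  rd: (w>>9)&0x7=0x3 → R3
+0x06: a0 00 ⇒ word 0xa000 (big)
  top 4b → 0xa → psh [R]
  rd: (w>>9)&0x7=0x0 → R0
+0x08: ff fc ⇒ word 0xfffc (big)
  top 4b → 0xf → bnz [J]
  imm: (w>>0)&0xfff=0xffc (s12→-4) → #-4

psh R3; psh R0; bnz #-4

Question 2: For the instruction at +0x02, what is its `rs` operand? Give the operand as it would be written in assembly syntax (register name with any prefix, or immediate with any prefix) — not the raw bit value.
[02] 34 40 → 0x3440
  opcode bits[15:12]=0x3: move/RR
  rd: (w>>9)&0x7=0x2 → R2
  rs: (w>>6)&0x7=0x1 → R1

R1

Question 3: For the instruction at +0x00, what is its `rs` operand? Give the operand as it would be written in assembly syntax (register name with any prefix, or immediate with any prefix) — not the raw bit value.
R3

+0x00: 9a c0 ⇒ word 0x9ac0 (big)
  opcode bits[15:12]=0x9: cmp/RR
  [11:9] rd=5 = R5
  [8:6] rs=3 = R3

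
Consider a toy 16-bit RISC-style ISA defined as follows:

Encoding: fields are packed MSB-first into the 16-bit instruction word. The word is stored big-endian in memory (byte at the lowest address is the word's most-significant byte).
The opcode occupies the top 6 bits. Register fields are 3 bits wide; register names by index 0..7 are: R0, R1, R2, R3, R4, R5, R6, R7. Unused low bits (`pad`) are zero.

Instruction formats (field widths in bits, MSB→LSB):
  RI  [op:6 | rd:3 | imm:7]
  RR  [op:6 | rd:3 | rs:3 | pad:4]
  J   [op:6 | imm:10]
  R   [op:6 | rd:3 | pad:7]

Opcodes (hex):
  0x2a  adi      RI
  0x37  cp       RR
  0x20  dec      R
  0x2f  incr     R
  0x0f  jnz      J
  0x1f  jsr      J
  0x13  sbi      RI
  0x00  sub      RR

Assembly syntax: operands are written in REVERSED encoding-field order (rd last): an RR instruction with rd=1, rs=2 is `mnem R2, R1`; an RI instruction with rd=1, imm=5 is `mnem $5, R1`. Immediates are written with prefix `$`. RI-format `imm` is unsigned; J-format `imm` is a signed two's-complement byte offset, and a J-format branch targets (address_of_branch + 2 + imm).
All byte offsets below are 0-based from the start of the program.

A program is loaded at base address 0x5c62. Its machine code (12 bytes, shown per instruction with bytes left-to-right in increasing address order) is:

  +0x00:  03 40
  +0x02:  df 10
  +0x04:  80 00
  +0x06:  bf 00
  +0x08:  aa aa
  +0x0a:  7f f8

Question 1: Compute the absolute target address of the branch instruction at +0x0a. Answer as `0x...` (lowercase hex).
0x5c66

[0a] 7f f8 → 0x7ff8
  op=0x7ff8>>10=0x1f ⇒ jsr (J)
  imm@[9:0]=0x3f8 (s10→-8) ⇒ $-8
  target = base 0x5c62 + off 0x0a + 2 + imm -8 = 0x5c66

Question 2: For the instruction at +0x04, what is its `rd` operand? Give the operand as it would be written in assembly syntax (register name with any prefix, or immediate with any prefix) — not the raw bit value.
R0

@+04  big-endian(80 00) = 0x8000
  opcode bits[15:10]=0x20: dec/R
  [9:7] rd=0 = R0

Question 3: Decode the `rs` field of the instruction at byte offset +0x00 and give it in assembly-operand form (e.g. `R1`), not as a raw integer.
R4

off 0x00: read 03 40 as big → 0x0340
  opcode bits[15:10]=0x0: sub/RR
  [9:7] rd=6 = R6
  [6:4] rs=4 = R4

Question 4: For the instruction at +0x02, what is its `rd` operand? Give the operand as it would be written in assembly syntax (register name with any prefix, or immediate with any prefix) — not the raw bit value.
R6

@+02  big-endian(df 10) = 0xdf10
  opcode bits[15:10]=0x37: cp/RR
  rd@[9:7]=0x6 ⇒ R6
  rs@[6:4]=0x1 ⇒ R1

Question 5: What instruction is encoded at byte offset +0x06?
incr R6

@+06  big-endian(bf 00) = 0xbf00
  top 6b → 0x2f → incr [R]
  rd@[9:7]=0x6 ⇒ R6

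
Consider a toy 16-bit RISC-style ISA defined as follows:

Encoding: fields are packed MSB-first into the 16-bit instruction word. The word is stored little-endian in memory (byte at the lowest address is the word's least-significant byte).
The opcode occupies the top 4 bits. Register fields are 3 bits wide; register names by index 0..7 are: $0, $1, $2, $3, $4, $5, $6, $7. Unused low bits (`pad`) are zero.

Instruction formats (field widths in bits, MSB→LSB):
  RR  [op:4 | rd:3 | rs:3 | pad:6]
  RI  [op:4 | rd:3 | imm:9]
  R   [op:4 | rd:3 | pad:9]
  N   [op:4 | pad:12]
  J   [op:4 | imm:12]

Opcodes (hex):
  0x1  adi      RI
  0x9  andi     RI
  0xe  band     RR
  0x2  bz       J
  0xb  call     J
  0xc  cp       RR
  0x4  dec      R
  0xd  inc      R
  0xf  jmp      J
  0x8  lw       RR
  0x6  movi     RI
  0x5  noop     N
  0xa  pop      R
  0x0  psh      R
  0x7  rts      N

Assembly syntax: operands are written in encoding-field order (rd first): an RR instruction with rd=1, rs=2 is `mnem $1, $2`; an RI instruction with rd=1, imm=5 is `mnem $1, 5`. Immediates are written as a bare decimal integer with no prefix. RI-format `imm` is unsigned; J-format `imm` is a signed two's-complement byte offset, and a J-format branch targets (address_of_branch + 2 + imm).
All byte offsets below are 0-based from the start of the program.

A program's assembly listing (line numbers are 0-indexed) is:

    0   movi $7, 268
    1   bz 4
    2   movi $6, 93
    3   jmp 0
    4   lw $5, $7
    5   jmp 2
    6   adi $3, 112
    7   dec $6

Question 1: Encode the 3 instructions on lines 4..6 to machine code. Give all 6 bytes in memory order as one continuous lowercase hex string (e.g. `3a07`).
line 4 (lw): pack op=0x8:4|rd=5:3|rs=7:3|pad=0:6 = 0x8bc0; little→ c0 8b
line 5 (jmp): pack op=0xf:4|imm=2:12 = 0xf002; little→ 02 f0
line 6 (adi): pack op=0x1:4|rd=3:3|imm=112:9 = 0x1670; little→ 70 16

c08b02f07016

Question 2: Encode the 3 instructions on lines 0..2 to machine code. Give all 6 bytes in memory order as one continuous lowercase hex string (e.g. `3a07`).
L0: movi op=0x6:4|rd=7:3|imm=268:9 ⇒ 0x6f0c ⇒ little 0c 6f
L1: bz op=0x2:4|imm=4:12 ⇒ 0x2004 ⇒ little 04 20
L2: movi op=0x6:4|rd=6:3|imm=93:9 ⇒ 0x6c5d ⇒ little 5d 6c

0c6f04205d6c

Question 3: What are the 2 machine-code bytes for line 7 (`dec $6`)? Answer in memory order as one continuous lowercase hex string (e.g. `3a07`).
004c

7. dec fields op=0x4:4|rd=6:3|pad=0:9 → word 4c00h → 00 4c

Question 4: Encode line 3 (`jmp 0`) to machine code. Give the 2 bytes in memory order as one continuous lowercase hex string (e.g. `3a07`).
00f0

L3: jmp op=0xf:4|imm=0:12 ⇒ 0xf000 ⇒ little 00 f0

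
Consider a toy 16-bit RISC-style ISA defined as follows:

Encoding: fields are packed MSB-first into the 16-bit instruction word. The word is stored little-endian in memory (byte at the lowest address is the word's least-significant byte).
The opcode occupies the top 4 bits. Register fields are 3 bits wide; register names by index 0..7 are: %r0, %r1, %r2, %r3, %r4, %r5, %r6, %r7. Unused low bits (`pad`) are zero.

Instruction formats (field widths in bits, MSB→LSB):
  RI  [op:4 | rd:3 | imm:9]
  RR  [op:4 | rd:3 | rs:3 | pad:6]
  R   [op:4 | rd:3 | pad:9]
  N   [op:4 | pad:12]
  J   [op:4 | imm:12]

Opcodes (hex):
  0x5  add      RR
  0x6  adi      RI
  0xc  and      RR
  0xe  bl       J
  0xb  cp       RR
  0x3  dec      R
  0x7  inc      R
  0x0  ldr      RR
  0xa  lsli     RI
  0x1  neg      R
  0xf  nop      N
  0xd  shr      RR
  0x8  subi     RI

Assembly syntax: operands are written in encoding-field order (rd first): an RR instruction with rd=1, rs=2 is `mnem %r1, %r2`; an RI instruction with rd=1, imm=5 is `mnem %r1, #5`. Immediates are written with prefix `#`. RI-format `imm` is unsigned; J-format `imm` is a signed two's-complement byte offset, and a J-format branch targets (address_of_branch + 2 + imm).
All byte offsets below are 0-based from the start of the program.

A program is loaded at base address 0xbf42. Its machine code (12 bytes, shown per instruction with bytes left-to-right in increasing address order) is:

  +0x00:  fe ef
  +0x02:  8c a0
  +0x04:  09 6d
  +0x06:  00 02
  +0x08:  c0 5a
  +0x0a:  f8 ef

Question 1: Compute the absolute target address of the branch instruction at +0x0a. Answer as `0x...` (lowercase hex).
@+0a  little-endian(f8 ef) = 0xeff8
  top 4b → 0xe → bl [J]
  imm: (w>>0)&0xfff=0xff8 (s12→-8) → #-8
  target = base 0xbf42 + off 0x0a + 2 + imm -8 = 0xbf46

0xbf46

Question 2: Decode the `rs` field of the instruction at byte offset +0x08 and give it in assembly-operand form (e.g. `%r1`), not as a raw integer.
%r3

@+08  little-endian(c0 5a) = 0x5ac0
  op=0x5ac0>>12=0x5 ⇒ add (RR)
  rd@[11:9]=0x5 ⇒ %r5
  rs@[8:6]=0x3 ⇒ %r3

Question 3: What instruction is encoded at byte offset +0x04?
adi %r6, #265

[04] 09 6d → 0x6d09
  top 4b → 0x6 → adi [RI]
  [11:9] rd=6 = %r6
  [8:0] imm=265 = #265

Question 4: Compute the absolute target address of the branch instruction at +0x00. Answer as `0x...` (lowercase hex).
@+00  little-endian(fe ef) = 0xeffe
  op=0xeffe>>12=0xe ⇒ bl (J)
  imm: (w>>0)&0xfff=0xffe (s12→-2) → #-2
  target = base 0xbf42 + off 0x00 + 2 + imm -2 = 0xbf42

0xbf42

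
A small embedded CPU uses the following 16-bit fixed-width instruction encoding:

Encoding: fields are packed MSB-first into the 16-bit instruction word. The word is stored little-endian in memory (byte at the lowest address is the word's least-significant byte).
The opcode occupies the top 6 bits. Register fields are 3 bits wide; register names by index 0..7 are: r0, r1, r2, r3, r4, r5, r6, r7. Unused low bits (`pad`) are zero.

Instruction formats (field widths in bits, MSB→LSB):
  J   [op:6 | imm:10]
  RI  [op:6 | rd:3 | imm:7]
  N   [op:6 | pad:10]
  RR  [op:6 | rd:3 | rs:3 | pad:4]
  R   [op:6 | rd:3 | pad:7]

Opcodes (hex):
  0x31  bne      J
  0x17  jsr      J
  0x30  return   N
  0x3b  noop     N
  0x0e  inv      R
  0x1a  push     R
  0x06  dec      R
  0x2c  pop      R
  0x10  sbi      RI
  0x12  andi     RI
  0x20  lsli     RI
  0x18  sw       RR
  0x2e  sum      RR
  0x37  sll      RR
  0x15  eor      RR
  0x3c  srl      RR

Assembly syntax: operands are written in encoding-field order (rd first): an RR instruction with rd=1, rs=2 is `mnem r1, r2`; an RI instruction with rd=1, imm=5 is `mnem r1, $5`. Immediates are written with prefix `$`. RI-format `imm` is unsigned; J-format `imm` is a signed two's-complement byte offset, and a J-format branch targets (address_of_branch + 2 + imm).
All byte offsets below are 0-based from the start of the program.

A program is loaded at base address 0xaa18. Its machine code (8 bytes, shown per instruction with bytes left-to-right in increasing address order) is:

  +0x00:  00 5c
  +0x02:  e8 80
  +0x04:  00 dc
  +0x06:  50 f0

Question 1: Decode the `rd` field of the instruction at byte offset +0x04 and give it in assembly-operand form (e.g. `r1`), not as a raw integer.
off 0x04: read 00 dc as little → 0xdc00
  opcode bits[15:10]=0x37: sll/RR
  [9:7] rd=0 = r0
  [6:4] rs=0 = r0

r0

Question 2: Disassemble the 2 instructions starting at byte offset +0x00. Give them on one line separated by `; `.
[00] 00 5c → 0x5c00
  opcode bits[15:10]=0x17: jsr/J
  [9:0] imm=0 = $0
[02] e8 80 → 0x80e8
  opcode bits[15:10]=0x20: lsli/RI
  [9:7] rd=1 = r1
  [6:0] imm=104 = $104

jsr $0; lsli r1, $104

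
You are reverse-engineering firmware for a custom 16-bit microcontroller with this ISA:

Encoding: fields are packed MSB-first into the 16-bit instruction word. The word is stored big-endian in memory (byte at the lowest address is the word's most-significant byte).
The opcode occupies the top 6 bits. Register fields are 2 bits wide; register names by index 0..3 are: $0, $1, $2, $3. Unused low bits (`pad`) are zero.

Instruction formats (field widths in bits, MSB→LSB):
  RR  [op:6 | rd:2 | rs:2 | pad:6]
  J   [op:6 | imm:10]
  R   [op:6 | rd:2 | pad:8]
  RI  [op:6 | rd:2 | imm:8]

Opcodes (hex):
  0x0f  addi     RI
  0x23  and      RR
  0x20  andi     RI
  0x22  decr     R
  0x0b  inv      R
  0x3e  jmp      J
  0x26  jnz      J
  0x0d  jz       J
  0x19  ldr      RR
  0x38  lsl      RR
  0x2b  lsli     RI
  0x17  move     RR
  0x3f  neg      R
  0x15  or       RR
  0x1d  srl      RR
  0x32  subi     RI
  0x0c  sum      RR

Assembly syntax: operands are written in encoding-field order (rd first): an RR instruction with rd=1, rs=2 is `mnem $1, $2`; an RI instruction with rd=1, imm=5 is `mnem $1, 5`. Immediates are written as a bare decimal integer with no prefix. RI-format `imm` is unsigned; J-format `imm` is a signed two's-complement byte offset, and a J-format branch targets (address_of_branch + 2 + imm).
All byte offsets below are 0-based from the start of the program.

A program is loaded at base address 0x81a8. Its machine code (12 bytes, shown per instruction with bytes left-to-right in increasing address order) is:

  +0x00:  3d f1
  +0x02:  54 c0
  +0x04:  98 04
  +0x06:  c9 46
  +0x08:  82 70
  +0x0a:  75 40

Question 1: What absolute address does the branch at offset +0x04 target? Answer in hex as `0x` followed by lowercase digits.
0x81b2

[04] 98 04 → 0x9804
  op=0x9804>>10=0x26 ⇒ jnz (J)
  [9:0] imm=4 = 4
  target = base 0x81a8 + off 0x04 + 2 + imm 4 = 0x81b2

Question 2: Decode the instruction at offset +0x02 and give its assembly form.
+0x02: 54 c0 ⇒ word 0x54c0 (big)
  op=0x54c0>>10=0x15 ⇒ or (RR)
  rd: (w>>8)&0x3=0x0 → $0
  rs: (w>>6)&0x3=0x3 → $3

or $0, $3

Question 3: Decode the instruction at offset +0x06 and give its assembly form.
off 0x06: read c9 46 as big → 0xc946
  top 6b → 0x32 → subi [RI]
  rd: (w>>8)&0x3=0x1 → $1
  imm: (w>>0)&0xff=0x46 → 70

subi $1, 70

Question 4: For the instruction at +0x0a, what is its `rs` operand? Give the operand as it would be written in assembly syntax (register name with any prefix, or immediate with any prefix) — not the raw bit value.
[0a] 75 40 → 0x7540
  opcode bits[15:10]=0x1d: srl/RR
  rd@[9:8]=0x1 ⇒ $1
  rs@[7:6]=0x1 ⇒ $1

$1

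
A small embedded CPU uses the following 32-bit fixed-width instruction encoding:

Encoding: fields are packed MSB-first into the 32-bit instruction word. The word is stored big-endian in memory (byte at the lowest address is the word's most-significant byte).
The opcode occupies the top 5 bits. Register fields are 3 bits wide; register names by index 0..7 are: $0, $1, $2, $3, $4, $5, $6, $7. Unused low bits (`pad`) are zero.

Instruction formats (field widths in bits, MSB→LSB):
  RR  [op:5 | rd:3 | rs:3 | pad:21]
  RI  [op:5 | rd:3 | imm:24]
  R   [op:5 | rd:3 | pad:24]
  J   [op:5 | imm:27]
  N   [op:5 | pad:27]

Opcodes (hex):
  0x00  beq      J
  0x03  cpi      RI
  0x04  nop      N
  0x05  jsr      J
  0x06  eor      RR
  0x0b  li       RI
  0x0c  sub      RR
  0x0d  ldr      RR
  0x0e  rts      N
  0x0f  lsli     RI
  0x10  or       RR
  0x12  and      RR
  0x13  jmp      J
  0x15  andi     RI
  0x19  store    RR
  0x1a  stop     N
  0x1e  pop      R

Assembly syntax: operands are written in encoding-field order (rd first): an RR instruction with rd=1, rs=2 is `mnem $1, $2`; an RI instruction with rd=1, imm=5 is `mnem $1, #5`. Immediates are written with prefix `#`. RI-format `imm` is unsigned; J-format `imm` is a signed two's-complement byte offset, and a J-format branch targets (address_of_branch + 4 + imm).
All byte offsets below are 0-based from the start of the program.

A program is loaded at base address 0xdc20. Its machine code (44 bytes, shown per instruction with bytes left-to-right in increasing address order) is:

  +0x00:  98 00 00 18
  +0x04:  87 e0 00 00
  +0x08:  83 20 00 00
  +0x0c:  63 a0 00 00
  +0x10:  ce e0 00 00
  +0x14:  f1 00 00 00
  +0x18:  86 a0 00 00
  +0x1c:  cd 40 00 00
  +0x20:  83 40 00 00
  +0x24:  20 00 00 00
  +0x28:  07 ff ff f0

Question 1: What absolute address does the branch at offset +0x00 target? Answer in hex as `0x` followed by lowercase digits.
+0x00: 98 00 00 18 ⇒ word 0x98000018 (big)
  opcode bits[31:27]=0x13: jmp/J
  [26:0] imm=24 = #24
  target = base 0xdc20 + off 0x00 + 4 + imm 24 = 0xdc3c

0xdc3c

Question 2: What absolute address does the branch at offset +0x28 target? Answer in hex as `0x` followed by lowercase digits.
[28] 07 ff ff f0 → 0x07fffff0
  opcode bits[31:27]=0x0: beq/J
  imm@[26:0]=0x7fffff0 (s27→-16) ⇒ #-16
  target = base 0xdc20 + off 0x28 + 4 + imm -16 = 0xdc3c

0xdc3c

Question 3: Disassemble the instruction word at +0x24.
[24] 20 00 00 00 → 0x20000000
  opcode bits[31:27]=0x4: nop/N

nop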